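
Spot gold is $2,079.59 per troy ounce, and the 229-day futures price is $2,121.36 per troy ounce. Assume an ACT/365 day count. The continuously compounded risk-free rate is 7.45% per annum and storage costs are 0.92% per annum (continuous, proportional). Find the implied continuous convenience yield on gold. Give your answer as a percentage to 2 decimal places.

F = S·e^((r+u−y)T) ⇒ (r+u−y) = ln(F/S)/T
ln(2121.36/2079.59) = 0.019887; /T ⇒ 0.031698
y = r + u − ln(F/S)/T = 0.0745 + 0.0092 − 0.031698 = 0.052002
y = 5.20%

5.20%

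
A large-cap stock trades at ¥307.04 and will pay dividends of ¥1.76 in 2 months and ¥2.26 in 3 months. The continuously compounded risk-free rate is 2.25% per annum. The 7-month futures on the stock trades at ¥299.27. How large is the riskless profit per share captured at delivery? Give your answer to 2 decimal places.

¥7.77 per share

PV(dividends) I = 1.76·e^(−0.0225·2/12) + 2.26·e^(−0.0225·3/12) = 4.0007
Fair futures F* = (S − I)·e^(rT) = (307.04 − 4.0007)·e^0.013125 = 303.0393 × 1.013212 = 307.0431
Market ¥299.27 < fair 307.0431: forward underpriced → reverse cash-and-carry (short the stock, invest proceeds at r, pay the dividends, go long the forward).
Profit at T = |F_mkt − F*| = |299.27 − 307.0431| = ¥7.77 per share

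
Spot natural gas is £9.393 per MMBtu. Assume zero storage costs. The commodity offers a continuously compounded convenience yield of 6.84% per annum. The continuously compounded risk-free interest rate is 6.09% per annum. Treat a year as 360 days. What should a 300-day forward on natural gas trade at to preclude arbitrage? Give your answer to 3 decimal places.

Net carry = r + u − y = 0.0609 + 0.0000 − 0.0684 = -0.0075
F = S·e^((r+u−y)T) = 9.393 · e^(-0.0075 × 300/360) = 9.393 · e^-0.006250
= 9.393 × 0.993769 = £9.334 per MMBtu

£9.334 per MMBtu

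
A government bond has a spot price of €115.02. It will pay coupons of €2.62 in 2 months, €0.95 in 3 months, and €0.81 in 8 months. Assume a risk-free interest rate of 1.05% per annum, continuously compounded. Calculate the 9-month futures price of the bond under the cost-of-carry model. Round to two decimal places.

€111.53

PV(coupons) I = 2.62·e^(−0.0105·2/12) + 0.95·e^(−0.0105·3/12) + 0.81·e^(−0.0105·8/12)
I = 2.6154 + 0.9475 + 0.8043 = 4.3672
F = (S − I)·e^(rT) = (115.02 − 4.3672) · e^(0.0105·9/12)
= 110.6528 · e^0.007875 = 110.6528 × 1.007906 = €111.53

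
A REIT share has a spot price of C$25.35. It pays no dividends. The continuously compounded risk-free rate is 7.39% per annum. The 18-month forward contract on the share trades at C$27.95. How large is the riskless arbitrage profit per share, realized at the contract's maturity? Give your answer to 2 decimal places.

Fair forward: F* = S·e^(carry·T), with carry = r = 0.0739
F* = 25.35 · e^(0.0739 × 18/12) = 25.35 · e^0.110850 = 25.35 × 1.117227 = C$28.3217
Market C$27.95 < fair C$28.3217: forward underpriced → reverse cash-and-carry (short spot, go long the forward).
At maturity, profit = |F_mkt − F*| = |27.95 − 28.3217| = C$0.37 per share

C$0.37 per share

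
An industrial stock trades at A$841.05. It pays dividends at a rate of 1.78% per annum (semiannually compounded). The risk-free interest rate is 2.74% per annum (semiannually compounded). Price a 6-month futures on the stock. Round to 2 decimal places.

A$845.05

F = S · (1+r/2)^(2T) / (1+q/2)^(2T)
= 841.05 × 1.013700 / 1.008900 = 841.05 × 1.004758
F = A$845.05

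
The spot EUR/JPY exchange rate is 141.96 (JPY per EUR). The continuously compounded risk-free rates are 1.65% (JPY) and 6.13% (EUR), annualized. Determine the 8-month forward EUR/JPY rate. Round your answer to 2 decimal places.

F = S·e^((r_JPY − r_EUR)T) = 141.96 · e^((0.0165 − 0.0613) × 8/12)
= 141.96 · e^-0.029867 = 141.96 × 0.970575
F = 137.78 JPY per EUR

137.78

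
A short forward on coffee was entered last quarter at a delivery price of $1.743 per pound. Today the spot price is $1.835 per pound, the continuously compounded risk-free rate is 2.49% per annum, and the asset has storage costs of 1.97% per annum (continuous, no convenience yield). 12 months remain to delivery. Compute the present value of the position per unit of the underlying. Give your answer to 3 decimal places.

Current fair forward for the remaining 12 months: F = S·e^((r + u)·T), (r + u) = 0.0249 + 0.0197 = 0.0446
F = 1.835 · e^(0.0446 × 12/12) = 1.835 × 1.045610 = 1.9187
Value of long forward = (F − K)·e^(−rT) = (1.9187 − 1.743) · e^(−0.0249·12/12)
= 0.1757 × 0.975407 = 0.171
Short position value = −(long value) = -$0.171

-$0.171 per pound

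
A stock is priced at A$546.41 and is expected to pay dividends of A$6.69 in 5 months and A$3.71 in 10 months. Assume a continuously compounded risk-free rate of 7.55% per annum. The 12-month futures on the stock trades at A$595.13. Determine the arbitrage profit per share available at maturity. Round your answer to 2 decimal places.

A$16.62 per share

PV(dividends) I = 6.69·e^(−0.0755·5/12) + 3.71·e^(−0.0755·10/12) = 9.9666
Fair futures F* = (S − I)·e^(rT) = (546.41 − 9.9666)·e^0.075500 = 536.4434 × 1.078423 = 578.5129
Market A$595.13 > fair 578.5129: forward overpriced → cash-and-carry (borrow at r, buy the stock and collect the dividends, short the forward).
Profit at T = |F_mkt − F*| = |595.13 − 578.5129| = A$16.62 per share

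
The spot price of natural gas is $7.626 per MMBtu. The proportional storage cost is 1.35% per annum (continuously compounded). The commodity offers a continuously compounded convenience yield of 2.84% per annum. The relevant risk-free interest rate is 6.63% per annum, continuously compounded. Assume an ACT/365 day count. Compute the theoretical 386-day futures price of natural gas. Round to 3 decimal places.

$8.052 per MMBtu

Net carry = r + u − y = 0.0663 + 0.0135 − 0.0284 = 0.0514
F = S·e^((r+u−y)T) = 7.626 · e^(0.0514 × 386/365) = 7.626 · e^0.054357
= 7.626 × 1.055861 = $8.052 per MMBtu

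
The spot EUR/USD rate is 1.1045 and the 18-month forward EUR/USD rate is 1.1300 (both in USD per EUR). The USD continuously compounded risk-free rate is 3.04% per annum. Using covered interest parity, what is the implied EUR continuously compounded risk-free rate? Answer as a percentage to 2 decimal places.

1.52%

F = S·e^((r_USD − r_EUR)T) ⇒ r_EUR = r_USD − ln(F/S)/T
ln(1.1300/1.1045) = 0.022825; /(18/12) = 0.015217
r_EUR = 0.0304 − 0.015217 = 0.015183
r_EUR = 1.52%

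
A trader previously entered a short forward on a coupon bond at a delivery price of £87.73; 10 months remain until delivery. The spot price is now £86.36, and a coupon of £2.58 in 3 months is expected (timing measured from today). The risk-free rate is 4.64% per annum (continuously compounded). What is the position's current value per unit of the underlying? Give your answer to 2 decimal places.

£0.59

PV(remaining coupons) I = 2.58·e^(−0.0464·3/12) = 2.5502
Current forward F = (S − I)·e^(rT) = (86.36 − 2.5502)·e^(0.0464·10/12) = 83.8098 × 1.039424 = 87.1139
Value (long) = (F − K)·e^(−rT) = (87.1139 − 87.73) × 0.962071 = -0.5927
Short position value = −(long value) = £0.59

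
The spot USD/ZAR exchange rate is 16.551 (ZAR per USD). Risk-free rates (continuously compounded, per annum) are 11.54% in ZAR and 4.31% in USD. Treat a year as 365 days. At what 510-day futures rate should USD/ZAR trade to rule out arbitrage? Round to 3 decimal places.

18.310

F = S·e^((r_ZAR − r_USD)T) = 16.551 · e^((0.1154 − 0.0431) × 510/365)
= 16.551 · e^0.101022 = 16.551 × 1.106301
F = 18.310 ZAR per USD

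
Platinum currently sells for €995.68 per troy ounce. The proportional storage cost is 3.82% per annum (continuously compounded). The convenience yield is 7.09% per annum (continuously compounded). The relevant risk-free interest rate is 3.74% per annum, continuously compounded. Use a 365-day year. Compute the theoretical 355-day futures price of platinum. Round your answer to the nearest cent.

€1,000.24 per troy ounce

Net carry = r + u − y = 0.0374 + 0.0382 − 0.0709 = 0.0047
F = S·e^((r+u−y)T) = 995.68 · e^(0.0047 × 355/365) = 995.68 · e^0.004571
= 995.68 × 1.004581 = €1,000.24 per troy ounce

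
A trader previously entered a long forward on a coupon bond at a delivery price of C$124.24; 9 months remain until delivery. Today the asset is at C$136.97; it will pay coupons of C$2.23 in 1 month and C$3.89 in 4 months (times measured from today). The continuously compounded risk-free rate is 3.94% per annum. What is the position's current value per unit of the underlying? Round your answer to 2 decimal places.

PV(remaining coupons) I = 2.23·e^(−0.0394·1/12) + 3.89·e^(−0.0394·4/12) = 6.0619
Current forward F = (S − I)·e^(rT) = (136.97 − 6.0619)·e^(0.0394·9/12) = 130.9081 × 1.029991 = 134.8342
Value (long) = (F − K)·e^(−rT) = (134.8342 − 124.24) × 0.970882 = 10.2857
Value = C$10.29

C$10.29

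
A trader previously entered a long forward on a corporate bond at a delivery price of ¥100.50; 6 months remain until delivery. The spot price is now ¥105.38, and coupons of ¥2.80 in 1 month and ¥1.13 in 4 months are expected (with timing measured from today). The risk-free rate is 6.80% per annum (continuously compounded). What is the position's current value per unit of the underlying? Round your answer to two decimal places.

¥4.35

PV(remaining coupons) I = 2.80·e^(−0.0680·1/12) + 1.13·e^(−0.0680·4/12) = 3.8889
Current forward F = (S − I)·e^(rT) = (105.38 − 3.8889)·e^(0.0680·6/12) = 101.4911 × 1.034585 = 105.0012
Value (long) = (F − K)·e^(−rT) = (105.0012 − 100.50) × 0.966572 = 4.3507
Value = ¥4.35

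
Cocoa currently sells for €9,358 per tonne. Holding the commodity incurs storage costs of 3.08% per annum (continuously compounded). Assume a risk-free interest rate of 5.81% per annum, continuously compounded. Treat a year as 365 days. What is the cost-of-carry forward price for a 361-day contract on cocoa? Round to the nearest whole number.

Net carry = r + u − y = 0.0581 + 0.0308 − 0.0000 = 0.0889
F = S·e^((r+u−y)T) = 9358 · e^(0.0889 × 361/365) = 9358 · e^0.087926
= 9358 × 1.091907 = €10,218 per tonne

€10,218 per tonne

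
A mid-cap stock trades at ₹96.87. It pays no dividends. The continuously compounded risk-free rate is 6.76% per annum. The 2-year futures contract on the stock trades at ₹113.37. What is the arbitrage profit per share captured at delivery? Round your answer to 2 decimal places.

₹2.48 per share

Fair futures: F* = S·e^(carry·T), with carry = r = 0.0676
F* = 96.87 · e^(0.0676 × 2) = 96.87 · e^0.135200 = 96.87 × 1.144766 = ₹110.8935
Market ₹113.37 > fair ₹110.8935: forward overpriced → cash-and-carry (buy spot, short the forward).
At maturity, profit = |F_mkt − F*| = |113.37 − 110.8935| = ₹2.48 per share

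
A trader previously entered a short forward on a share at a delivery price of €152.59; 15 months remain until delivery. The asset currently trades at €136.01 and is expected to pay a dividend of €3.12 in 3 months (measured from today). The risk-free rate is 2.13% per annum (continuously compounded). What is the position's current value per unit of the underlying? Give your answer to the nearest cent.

PV(remaining dividends) I = 3.12·e^(−0.0213·3/12) = 3.1034
Current forward F = (S − I)·e^(rT) = (136.01 − 3.1034)·e^(0.0213·15/12) = 132.9066 × 1.026983 = 136.4928
Value (long) = (F − K)·e^(−rT) = (136.4928 − 152.59) × 0.973726 = -15.6743
Short position value = −(long value) = €15.67

€15.67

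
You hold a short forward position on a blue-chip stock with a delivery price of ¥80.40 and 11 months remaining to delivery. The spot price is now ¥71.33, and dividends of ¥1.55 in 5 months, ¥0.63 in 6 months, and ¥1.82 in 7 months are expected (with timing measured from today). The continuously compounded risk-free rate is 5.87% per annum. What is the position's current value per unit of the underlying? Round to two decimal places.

PV(remaining dividends) I = 1.55·e^(−0.0587·5/12) + 0.63·e^(−0.0587·6/12) + 1.82·e^(−0.0587·7/12) = 3.8831
Current forward F = (S − I)·e^(rT) = (71.33 − 3.8831)·e^(0.0587·11/12) = 67.4469 × 1.055282 = 71.1755
Value (long) = (F − K)·e^(−rT) = (71.1755 − 80.40) × 0.947614 = -8.7413
Short position value = −(long value) = ¥8.74

¥8.74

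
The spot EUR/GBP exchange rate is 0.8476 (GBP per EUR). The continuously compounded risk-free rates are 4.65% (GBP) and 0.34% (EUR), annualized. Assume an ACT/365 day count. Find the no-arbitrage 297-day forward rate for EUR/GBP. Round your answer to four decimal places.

0.8779

F = S·e^((r_GBP − r_EUR)T) = 0.8476 · e^((0.0465 − 0.0034) × 297/365)
= 0.8476 · e^0.035070 = 0.8476 × 1.035692
F = 0.8779 GBP per EUR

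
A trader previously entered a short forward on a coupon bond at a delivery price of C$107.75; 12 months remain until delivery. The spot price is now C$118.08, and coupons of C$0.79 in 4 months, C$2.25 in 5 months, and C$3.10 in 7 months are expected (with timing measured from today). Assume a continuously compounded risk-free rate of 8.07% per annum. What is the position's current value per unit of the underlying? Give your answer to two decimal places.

PV(remaining coupons) I = 0.79·e^(−0.0807·4/12) + 2.25·e^(−0.0807·5/12) + 3.10·e^(−0.0807·7/12) = 5.9021
Current forward F = (S − I)·e^(rT) = (118.08 − 5.9021)·e^(0.0807·12/12) = 112.1779 × 1.084046 = 121.6060
Value (long) = (F − K)·e^(−rT) = (121.6060 − 107.75) × 0.922470 = 12.7817
Short position value = −(long value) = -C$12.78

-C$12.78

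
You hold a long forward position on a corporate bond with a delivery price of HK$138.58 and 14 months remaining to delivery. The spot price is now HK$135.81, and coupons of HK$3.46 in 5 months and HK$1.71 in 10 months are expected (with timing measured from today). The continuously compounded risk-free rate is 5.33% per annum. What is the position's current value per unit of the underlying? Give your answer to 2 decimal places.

HK$0.57

PV(remaining coupons) I = 3.46·e^(−0.0533·5/12) + 1.71·e^(−0.0533·10/12) = 5.0197
Current forward F = (S − I)·e^(rT) = (135.81 − 5.0197)·e^(0.0533·14/12) = 130.7903 × 1.064157 = 139.1814
Value (long) = (F − K)·e^(−rT) = (139.1814 − 138.58) × 0.939711 = 0.5651
Value = HK$0.57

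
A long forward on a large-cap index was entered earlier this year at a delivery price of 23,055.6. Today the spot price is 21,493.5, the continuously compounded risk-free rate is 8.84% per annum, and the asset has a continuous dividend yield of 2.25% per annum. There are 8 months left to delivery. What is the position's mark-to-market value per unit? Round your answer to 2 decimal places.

Current fair forward for the remaining 8 months: F = S·e^((r − q)·T), (r − q) = 0.0884 − 0.0225 = 0.0659
F = 21493.5 · e^(0.0659 × 8/12) = 21493.5 × 1.04491269 = 22458.8309
Value of long forward = (F − K)·e^(−rT) = (22458.8309 − 23055.6) · e^(−0.0884·8/12)
= -596.7691 × 0.94276962 = -562.62

-562.62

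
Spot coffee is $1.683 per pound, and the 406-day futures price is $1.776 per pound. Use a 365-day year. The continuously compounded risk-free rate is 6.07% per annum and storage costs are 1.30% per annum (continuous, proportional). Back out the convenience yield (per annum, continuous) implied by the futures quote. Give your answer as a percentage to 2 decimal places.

2.53%

F = S·e^((r+u−y)T) ⇒ (r+u−y) = ln(F/S)/T
ln(1.776/1.683) = 0.053786; /T ⇒ 0.048354
y = r + u − ln(F/S)/T = 0.0607 + 0.0130 − 0.048354 = 0.025346
y = 2.53%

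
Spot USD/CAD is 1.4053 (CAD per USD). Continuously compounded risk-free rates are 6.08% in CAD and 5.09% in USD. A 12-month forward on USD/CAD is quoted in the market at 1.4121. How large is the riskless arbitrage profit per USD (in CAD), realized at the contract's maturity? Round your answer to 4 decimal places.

0.0072 per USD (in CAD)

Fair forward: F* = S·e^(carry·T), with carry = (r_CAD − r_USD) = 0.0608 − 0.0509 = 0.0099
F* = 1.4053 · e^(0.0099 × 12/12) = 1.4053 · e^0.009900 = 1.4053 × 1.009949 = 1.4193
Market 1.4121 < fair 1.4193: forward underpriced → reverse cash-and-carry (short spot, go long the forward).
At maturity, profit = |F_mkt − F*| = |1.4121 − 1.4193| = 0.0072 per USD (in CAD)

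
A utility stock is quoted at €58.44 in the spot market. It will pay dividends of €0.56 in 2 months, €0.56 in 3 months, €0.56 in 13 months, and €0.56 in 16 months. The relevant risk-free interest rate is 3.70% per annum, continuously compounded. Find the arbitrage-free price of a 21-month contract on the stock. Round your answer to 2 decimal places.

€60.02

PV(dividends) I = 0.56·e^(−0.0370·2/12) + 0.56·e^(−0.0370·3/12) + 0.56·e^(−0.0370·13/12) + 0.56·e^(−0.0370·16/12)
I = 0.5566 + 0.5548 + 0.5380 + 0.5330 = 2.1824
F = (S − I)·e^(rT) = (58.44 − 2.1824) · e^(0.0370·21/12)
= 56.2576 · e^0.064750 = 56.2576 × 1.066892 = €60.02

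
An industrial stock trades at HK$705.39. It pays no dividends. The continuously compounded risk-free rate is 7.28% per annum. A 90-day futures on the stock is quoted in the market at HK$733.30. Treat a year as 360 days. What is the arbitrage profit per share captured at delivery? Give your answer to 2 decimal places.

Fair futures: F* = S·e^(carry·T), with carry = r = 0.0728
F* = 705.39 · e^(0.0728 × 90/360) = 705.39 · e^0.018200 = 705.39 × 1.018367 = HK$718.3459
Market HK$733.30 > fair HK$718.3459: forward overpriced → cash-and-carry (buy spot, short the forward).
At maturity, profit = |F_mkt − F*| = |733.30 − 718.3459| = HK$14.95 per share

HK$14.95 per share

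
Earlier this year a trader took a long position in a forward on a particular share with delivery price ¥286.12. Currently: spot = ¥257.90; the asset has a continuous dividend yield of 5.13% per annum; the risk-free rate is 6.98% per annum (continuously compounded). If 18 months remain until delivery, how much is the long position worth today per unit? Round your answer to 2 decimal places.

-¥18.88

Current fair forward for the remaining 18 months: F = S·e^((r − q)·T), (r − q) = 0.0698 − 0.0513 = 0.0185
F = 257.90 · e^(0.0185 × 18/12) = 257.90 × 1.028139 = 265.1570
Value of long forward = (F − K)·e^(−rT) = (265.1570 − 286.12) · e^(−0.0698·18/12)
= -20.9630 × 0.900595 = -18.88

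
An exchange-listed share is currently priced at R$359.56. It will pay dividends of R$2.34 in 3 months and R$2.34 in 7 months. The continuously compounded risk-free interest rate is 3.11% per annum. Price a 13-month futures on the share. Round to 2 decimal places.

R$367.10

PV(dividends) I = 2.34·e^(−0.0311·3/12) + 2.34·e^(−0.0311·7/12)
I = 2.3219 + 2.2979 = 4.6198
F = (S − I)·e^(rT) = (359.56 − 4.6198) · e^(0.0311·13/12)
= 354.9402 · e^0.033692 = 354.9402 × 1.034266 = R$367.10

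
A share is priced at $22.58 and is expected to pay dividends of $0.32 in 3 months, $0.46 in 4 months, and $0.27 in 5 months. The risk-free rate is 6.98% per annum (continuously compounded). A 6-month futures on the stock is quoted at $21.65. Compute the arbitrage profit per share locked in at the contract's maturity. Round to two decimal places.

$0.67 per share

PV(dividends) I = 0.32·e^(−0.0698·3/12) + 0.46·e^(−0.0698·4/12) + 0.27·e^(−0.0698·5/12) = 1.0261
Fair futures F* = (S − I)·e^(rT) = (22.58 − 1.0261)·e^0.034900 = 21.5539 × 1.035516 = 22.3194
Market $21.65 < fair 22.3194: forward underpriced → reverse cash-and-carry (short the stock, invest proceeds at r, pay the dividends, go long the forward).
Profit at T = |F_mkt − F*| = |21.65 − 22.3194| = $0.67 per share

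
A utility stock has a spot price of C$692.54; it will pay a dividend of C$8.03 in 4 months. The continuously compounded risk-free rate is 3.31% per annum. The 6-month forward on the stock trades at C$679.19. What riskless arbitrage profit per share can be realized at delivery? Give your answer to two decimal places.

PV(dividends) I = 8.03·e^(−0.0331·4/12) = 7.9419
Fair forward F* = (S − I)·e^(rT) = (692.54 − 7.9419)·e^0.016550 = 684.5981 × 1.016688 = 696.0227
Market C$679.19 < fair 696.0227: forward underpriced → reverse cash-and-carry (short the stock, invest proceeds at r, pay the dividends, go long the forward).
Profit at T = |F_mkt − F*| = |679.19 − 696.0227| = C$16.83 per share

C$16.83 per share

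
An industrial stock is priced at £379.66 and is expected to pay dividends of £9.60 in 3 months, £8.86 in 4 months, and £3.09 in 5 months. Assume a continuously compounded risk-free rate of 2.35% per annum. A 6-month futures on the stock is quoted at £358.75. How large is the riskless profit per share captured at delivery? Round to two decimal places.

£3.75 per share

PV(dividends) I = 9.60·e^(−0.0235·3/12) + 8.86·e^(−0.0235·4/12) + 3.09·e^(−0.0235·5/12) = 21.3945
Fair futures F* = (S − I)·e^(rT) = (379.66 − 21.3945)·e^0.011750 = 358.2655 × 1.011819 = 362.4998
Market £358.75 < fair 362.4998: forward underpriced → reverse cash-and-carry (short the stock, invest proceeds at r, pay the dividends, go long the forward).
Profit at T = |F_mkt − F*| = |358.75 − 362.4998| = £3.75 per share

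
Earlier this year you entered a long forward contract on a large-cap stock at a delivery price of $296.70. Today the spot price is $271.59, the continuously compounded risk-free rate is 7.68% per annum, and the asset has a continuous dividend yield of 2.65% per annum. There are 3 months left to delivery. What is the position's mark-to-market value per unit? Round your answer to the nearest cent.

-$21.26

Current fair forward for the remaining 3 months: F = S·e^((r − q)·T), (r − q) = 0.0768 − 0.0265 = 0.0503
F = 271.59 · e^(0.0503 × 3/12) = 271.59 × 1.012654 = 275.0267
Value of long forward = (F − K)·e^(−rT) = (275.0267 − 296.70) · e^(−0.0768·3/12)
= -21.6733 × 0.980983 = -21.26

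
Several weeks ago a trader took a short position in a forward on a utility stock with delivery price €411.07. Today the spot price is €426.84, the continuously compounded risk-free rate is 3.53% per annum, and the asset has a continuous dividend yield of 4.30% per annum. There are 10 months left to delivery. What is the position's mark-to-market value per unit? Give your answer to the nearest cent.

-€12.66

Current fair forward for the remaining 10 months: F = S·e^((r − q)·T), (r − q) = 0.0353 − 0.0430 = -0.0077
F = 426.84 · e^(-0.0077 × 10/12) = 426.84 × 0.993604 = 424.1099
Value of long forward = (F − K)·e^(−rT) = (424.1099 − 411.07) · e^(−0.0353·10/12)
= 13.0399 × 0.971012 = 12.66
Short position value = −(long value) = -€12.66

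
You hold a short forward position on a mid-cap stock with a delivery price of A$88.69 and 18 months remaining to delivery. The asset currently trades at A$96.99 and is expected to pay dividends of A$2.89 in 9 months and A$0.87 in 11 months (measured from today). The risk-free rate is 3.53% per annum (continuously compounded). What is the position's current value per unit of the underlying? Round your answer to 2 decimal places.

PV(remaining dividends) I = 2.89·e^(−0.0353·9/12) + 0.87·e^(−0.0353·11/12) = 3.6568
Current forward F = (S − I)·e^(rT) = (96.99 − 3.6568)·e^(0.0353·18/12) = 93.3332 × 1.054377 = 98.4084
Value (long) = (F − K)·e^(−rT) = (98.4084 − 88.69) × 0.948427 = 9.2172
Short position value = −(long value) = -A$9.22

-A$9.22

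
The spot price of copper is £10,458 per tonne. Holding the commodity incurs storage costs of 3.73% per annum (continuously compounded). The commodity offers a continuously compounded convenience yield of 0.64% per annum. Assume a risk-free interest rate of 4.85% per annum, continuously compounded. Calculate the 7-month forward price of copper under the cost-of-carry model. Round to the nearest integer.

Net carry = r + u − y = 0.0485 + 0.0373 − 0.0064 = 0.0794
F = S·e^((r+u−y)T) = 10458 · e^(0.0794 × 7/12) = 10458 · e^0.046317
= 10458 × 1.047406 = £10,954 per tonne

£10,954 per tonne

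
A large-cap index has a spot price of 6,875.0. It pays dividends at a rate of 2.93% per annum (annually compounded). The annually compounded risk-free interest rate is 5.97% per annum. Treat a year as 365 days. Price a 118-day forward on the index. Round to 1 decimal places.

6,940.0

F = S · (1+r)^T / (1+q)^T
= 6875.0 × 1.018923 / 1.009380 = 6875.0 × 1.009454
F = 6,940.0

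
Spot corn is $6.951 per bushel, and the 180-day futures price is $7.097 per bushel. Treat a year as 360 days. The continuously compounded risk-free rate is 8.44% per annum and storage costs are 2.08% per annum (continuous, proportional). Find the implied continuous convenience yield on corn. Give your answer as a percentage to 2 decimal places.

F = S·e^((r+u−y)T) ⇒ (r+u−y) = ln(F/S)/T
ln(7.097/6.951) = 0.020787; /T ⇒ 0.041574
y = r + u − ln(F/S)/T = 0.0844 + 0.0208 − 0.041574 = 0.063626
y = 6.36%

6.36%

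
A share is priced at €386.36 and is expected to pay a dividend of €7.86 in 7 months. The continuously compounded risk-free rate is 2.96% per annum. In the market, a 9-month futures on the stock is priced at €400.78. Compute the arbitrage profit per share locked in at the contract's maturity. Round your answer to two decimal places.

PV(dividends) I = 7.86·e^(−0.0296·7/12) = 7.7254
Fair futures F* = (S − I)·e^(rT) = (386.36 − 7.7254)·e^0.022200 = 378.6346 × 1.022448 = 387.1342
Market €400.78 > fair 387.1342: forward overpriced → cash-and-carry (borrow at r, buy the stock and collect the dividends, short the forward).
Profit at T = |F_mkt − F*| = |400.78 − 387.1342| = €13.65 per share

€13.65 per share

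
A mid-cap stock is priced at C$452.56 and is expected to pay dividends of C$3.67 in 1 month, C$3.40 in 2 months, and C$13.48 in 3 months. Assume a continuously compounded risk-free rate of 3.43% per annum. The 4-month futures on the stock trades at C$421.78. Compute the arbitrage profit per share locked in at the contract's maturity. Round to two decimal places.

C$15.34 per share

PV(dividends) I = 3.67·e^(−0.0343·1/12) + 3.40·e^(−0.0343·2/12) + 13.48·e^(−0.0343·3/12) = 20.4050
Fair futures F* = (S − I)·e^(rT) = (452.56 − 20.4050)·e^0.011433 = 432.1550 × 1.011499 = 437.1244
Market C$421.78 < fair 437.1244: forward underpriced → reverse cash-and-carry (short the stock, invest proceeds at r, pay the dividends, go long the forward).
Profit at T = |F_mkt − F*| = |421.78 − 437.1244| = C$15.34 per share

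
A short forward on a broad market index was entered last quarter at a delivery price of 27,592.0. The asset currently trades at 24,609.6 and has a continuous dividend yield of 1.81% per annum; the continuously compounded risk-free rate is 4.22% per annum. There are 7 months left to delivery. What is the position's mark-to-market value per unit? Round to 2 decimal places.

Current fair forward for the remaining 7 months: F = S·e^((r − q)·T), (r − q) = 0.0422 − 0.0181 = 0.0241
F = 24609.6 · e^(0.0241 × 7/12) = 24609.6 × 1.01415762 = 24958.0134
Value of long forward = (F − K)·e^(−rT) = (24958.0134 − 27592.0) · e^(−0.0422·7/12)
= -2633.9866 × 0.97568385 = -2569.94
Short position value = −(long value) = 2569.94

2569.94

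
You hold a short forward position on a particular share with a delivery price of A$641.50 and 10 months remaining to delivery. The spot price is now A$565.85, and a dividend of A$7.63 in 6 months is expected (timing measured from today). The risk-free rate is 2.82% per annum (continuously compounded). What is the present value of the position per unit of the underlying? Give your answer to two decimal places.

A$68.27

PV(remaining dividends) I = 7.63·e^(−0.0282·6/12) = 7.5232
Current forward F = (S − I)·e^(rT) = (565.85 − 7.5232)·e^(0.0282·10/12) = 558.3268 × 1.023778 = 571.6027
Value (long) = (F − K)·e^(−rT) = (571.6027 − 641.50) × 0.976774 = -68.2739
Short position value = −(long value) = A$68.27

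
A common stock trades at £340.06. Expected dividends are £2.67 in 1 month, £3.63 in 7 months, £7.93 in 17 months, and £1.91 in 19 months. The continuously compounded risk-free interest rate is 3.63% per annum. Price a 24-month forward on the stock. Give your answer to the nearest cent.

PV(dividends) I = 2.67·e^(−0.0363·1/12) + 3.63·e^(−0.0363·7/12) + 7.93·e^(−0.0363·17/12) + 1.91·e^(−0.0363·19/12)
I = 2.6619 + 3.5539 + 7.5325 + 1.8033 = 15.5516
F = (S − I)·e^(rT) = (340.06 − 15.5516) · e^(0.0363·24/12)
= 324.5084 · e^0.072600 = 324.5084 × 1.075300 = £348.94

£348.94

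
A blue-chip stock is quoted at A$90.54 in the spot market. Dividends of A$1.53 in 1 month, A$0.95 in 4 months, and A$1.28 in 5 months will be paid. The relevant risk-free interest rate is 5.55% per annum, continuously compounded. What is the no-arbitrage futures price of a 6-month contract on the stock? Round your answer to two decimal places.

A$89.28

PV(dividends) I = 1.53·e^(−0.0555·1/12) + 0.95·e^(−0.0555·4/12) + 1.28·e^(−0.0555·5/12)
I = 1.5229 + 0.9326 + 1.2507 = 3.7062
F = (S − I)·e^(rT) = (90.54 − 3.7062) · e^(0.0555·6/12)
= 86.8338 · e^0.027750 = 86.8338 × 1.028139 = A$89.28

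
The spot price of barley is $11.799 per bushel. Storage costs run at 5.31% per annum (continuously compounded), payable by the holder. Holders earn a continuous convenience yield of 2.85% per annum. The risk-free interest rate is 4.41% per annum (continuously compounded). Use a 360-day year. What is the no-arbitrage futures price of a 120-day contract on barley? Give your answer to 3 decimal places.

$12.072 per bushel

Net carry = r + u − y = 0.0441 + 0.0531 − 0.0285 = 0.0687
F = S·e^((r+u−y)T) = 11.799 · e^(0.0687 × 120/360) = 11.799 · e^0.022900
= 11.799 × 1.023164 = $12.072 per bushel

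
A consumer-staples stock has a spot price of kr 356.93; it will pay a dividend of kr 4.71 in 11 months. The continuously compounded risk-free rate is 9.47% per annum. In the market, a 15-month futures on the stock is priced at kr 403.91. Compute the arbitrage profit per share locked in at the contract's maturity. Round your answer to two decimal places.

PV(dividends) I = 4.71·e^(−0.0947·11/12) = 4.3184
Fair futures F* = (S − I)·e^(rT) = (356.93 − 4.3184)·e^0.118375 = 352.6116 × 1.125666 = 396.9229
Market kr 403.91 > fair 396.9229: forward overpriced → cash-and-carry (borrow at r, buy the stock and collect the dividends, short the forward).
Profit at T = |F_mkt − F*| = |403.91 − 396.9229| = kr 6.99 per share

kr 6.99 per share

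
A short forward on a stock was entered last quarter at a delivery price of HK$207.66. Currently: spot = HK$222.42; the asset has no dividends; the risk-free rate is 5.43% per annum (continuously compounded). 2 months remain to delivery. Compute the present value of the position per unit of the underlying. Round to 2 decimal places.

-HK$16.63

Current fair forward for the remaining 2 months: F = S·e^(r·T), r = 0.0543
F = 222.42 · e^(0.0543 × 2/12) = 222.42 × 1.009091 = 224.4420
Value of long forward = (F − K)·e^(−rT) = (224.4420 − 207.66) · e^(−0.0543·2/12)
= 16.7820 × 0.990991 = 16.63
Short position value = −(long value) = -HK$16.63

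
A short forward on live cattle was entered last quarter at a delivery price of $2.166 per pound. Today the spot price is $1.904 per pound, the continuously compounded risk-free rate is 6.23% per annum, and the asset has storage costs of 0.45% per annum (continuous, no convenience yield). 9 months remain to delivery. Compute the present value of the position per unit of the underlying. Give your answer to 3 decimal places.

Current fair forward for the remaining 9 months: F = S·e^((r + u)·T), (r + u) = 0.0623 + 0.0045 = 0.0668
F = 1.904 · e^(0.0668 × 9/12) = 1.904 × 1.051376 = 2.0018
Value of long forward = (F − K)·e^(−rT) = (2.0018 − 2.166) · e^(−0.0623·9/12)
= -0.1642 × 0.954350 = -0.157
Short position value = −(long value) = $0.157

$0.157 per pound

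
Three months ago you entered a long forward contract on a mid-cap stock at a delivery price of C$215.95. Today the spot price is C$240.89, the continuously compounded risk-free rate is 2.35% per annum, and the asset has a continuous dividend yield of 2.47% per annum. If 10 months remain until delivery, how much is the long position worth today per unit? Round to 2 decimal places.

Current fair forward for the remaining 10 months: F = S·e^((r − q)·T), (r − q) = 0.0235 − 0.0247 = -0.0012
F = 240.89 · e^(-0.0012 × 10/12) = 240.89 × 0.999000 = 240.6491
Value of long forward = (F − K)·e^(−rT) = (240.6491 − 215.95) · e^(−0.0235·10/12)
= 24.6991 × 0.980607 = 24.22

C$24.22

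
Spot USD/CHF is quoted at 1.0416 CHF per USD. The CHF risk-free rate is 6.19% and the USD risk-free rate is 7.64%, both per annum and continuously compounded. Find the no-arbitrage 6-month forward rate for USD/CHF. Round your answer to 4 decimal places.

F = S·e^((r_CHF − r_USD)T) = 1.0416 · e^((0.0619 − 0.0764) × 6/12)
= 1.0416 · e^-0.007250 = 1.0416 × 0.992776
F = 1.0341 CHF per USD

1.0341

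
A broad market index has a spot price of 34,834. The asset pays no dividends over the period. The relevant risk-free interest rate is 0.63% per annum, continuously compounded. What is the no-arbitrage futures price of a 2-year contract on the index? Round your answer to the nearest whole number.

35,276

F = S·e^(rT) = 34834 · e^(0.0063 × 2)
= 34834 · e^0.012600 = 34834 × 1.012680
F = 35,276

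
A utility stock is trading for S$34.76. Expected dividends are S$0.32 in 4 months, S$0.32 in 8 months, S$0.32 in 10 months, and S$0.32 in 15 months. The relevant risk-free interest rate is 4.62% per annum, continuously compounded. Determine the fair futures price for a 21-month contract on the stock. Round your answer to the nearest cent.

PV(dividends) I = 0.32·e^(−0.0462·4/12) + 0.32·e^(−0.0462·8/12) + 0.32·e^(−0.0462·10/12) + 0.32·e^(−0.0462·15/12)
I = 0.3151 + 0.3103 + 0.3079 + 0.3020 = 1.2353
F = (S − I)·e^(rT) = (34.76 − 1.2353) · e^(0.0462·21/12)
= 33.5247 · e^0.080850 = 33.5247 × 1.084208 = S$36.35

S$36.35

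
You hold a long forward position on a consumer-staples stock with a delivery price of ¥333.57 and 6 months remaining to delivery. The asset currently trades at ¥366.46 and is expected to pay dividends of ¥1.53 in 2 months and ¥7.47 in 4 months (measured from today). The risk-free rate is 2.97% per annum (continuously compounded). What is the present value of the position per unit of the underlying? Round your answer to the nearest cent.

PV(remaining dividends) I = 1.53·e^(−0.0297·2/12) + 7.47·e^(−0.0297·4/12) = 8.9189
Current forward F = (S − I)·e^(rT) = (366.46 − 8.9189)·e^(0.0297·6/12) = 357.5411 × 1.014961 = 362.8903
Value (long) = (F − K)·e^(−rT) = (362.8903 − 333.57) × 0.985260 = 28.8881
Value = ¥28.89

¥28.89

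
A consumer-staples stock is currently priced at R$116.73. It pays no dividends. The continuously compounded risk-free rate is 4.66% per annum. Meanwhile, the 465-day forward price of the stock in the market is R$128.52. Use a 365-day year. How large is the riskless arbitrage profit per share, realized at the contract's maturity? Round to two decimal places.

Fair forward: F* = S·e^(carry·T), with carry = r = 0.0466
F* = 116.73 · e^(0.0466 × 465/365) = 116.73 · e^0.059367 = 116.73 × 1.061165 = R$123.8698
Market R$128.52 > fair R$123.8698: forward overpriced → cash-and-carry (buy spot, short the forward).
At maturity, profit = |F_mkt − F*| = |128.52 − 123.8698| = R$4.65 per share

R$4.65 per share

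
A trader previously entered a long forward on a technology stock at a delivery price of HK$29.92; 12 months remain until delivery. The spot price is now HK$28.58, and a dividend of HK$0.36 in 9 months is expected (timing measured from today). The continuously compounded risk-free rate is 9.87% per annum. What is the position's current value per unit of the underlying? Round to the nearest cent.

HK$1.14

PV(remaining dividends) I = 0.36·e^(−0.0987·9/12) = 0.3343
Current forward F = (S − I)·e^(rT) = (28.58 − 0.3343)·e^(0.0987·12/12) = 28.2457 × 1.103735 = 31.1758
Value (long) = (F − K)·e^(−rT) = (31.1758 − 29.92) × 0.906014 = 1.1378
Value = HK$1.14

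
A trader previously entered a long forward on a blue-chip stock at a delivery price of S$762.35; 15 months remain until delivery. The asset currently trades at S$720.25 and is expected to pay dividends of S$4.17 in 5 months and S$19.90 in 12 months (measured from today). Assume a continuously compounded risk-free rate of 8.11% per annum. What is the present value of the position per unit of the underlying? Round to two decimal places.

S$9.01

PV(remaining dividends) I = 4.17·e^(−0.0811·5/12) + 19.90·e^(−0.0811·12/12) = 22.3813
Current forward F = (S − I)·e^(rT) = (720.25 − 22.3813)·e^(0.0811·15/12) = 697.8687 × 1.106692 = 772.3257
Value (long) = (F − K)·e^(−rT) = (772.3257 − 762.35) × 0.903594 = 9.0140
Value = S$9.01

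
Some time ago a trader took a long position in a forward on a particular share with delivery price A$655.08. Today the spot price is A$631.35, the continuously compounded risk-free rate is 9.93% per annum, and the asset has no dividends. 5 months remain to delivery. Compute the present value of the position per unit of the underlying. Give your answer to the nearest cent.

A$2.82

Current fair forward for the remaining 5 months: F = S·e^(r·T), r = 0.0993
F = 631.35 · e^(0.0993 × 5/12) = 631.35 × 1.042243 = 658.0201
Value of long forward = (F − K)·e^(−rT) = (658.0201 − 655.08) · e^(−0.0993·5/12)
= 2.9401 × 0.959469 = 2.82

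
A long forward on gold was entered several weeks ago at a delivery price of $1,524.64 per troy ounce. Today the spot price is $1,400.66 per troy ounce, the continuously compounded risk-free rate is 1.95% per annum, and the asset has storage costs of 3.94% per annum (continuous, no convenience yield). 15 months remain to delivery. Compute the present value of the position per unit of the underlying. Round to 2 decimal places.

Current fair forward for the remaining 15 months: F = S·e^((r + u)·T), (r + u) = 0.0195 + 0.0394 = 0.0589
F = 1400.66 · e^(0.0589 × 15/12) = 1400.66 × 1.07640308 = 1507.6747
Value of long forward = (F − K)·e^(−rT) = (1507.6747 − 1524.64) · e^(−0.0195·15/12)
= -16.9653 × 0.97591967 = -16.56

-$16.56 per troy ounce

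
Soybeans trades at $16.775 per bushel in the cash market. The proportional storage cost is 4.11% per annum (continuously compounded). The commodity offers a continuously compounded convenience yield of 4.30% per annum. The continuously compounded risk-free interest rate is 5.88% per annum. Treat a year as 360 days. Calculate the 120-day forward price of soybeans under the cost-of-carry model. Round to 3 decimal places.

Net carry = r + u − y = 0.0588 + 0.0411 − 0.0430 = 0.0569
F = S·e^((r+u−y)T) = 16.775 · e^(0.0569 × 120/360) = 16.775 · e^0.018967
= 16.775 × 1.019148 = $17.096 per bushel

$17.096 per bushel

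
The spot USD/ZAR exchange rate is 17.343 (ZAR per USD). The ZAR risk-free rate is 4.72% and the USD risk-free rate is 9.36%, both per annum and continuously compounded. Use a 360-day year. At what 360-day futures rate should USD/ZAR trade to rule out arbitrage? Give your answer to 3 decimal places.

F = S·e^((r_ZAR − r_USD)T) = 17.343 · e^((0.0472 − 0.0936) × 360/360)
= 17.343 · e^-0.046400 = 17.343 × 0.954660
F = 16.557 ZAR per USD

16.557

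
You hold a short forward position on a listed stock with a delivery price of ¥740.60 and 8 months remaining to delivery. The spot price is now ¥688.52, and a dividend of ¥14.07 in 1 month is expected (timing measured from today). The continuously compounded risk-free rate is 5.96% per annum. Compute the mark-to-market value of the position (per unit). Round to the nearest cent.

PV(remaining dividends) I = 14.07·e^(−0.0596·1/12) = 14.0003
Current forward F = (S − I)·e^(rT) = (688.52 − 14.0003)·e^(0.0596·8/12) = 674.5197 × 1.040533 = 701.8600
Value (long) = (F − K)·e^(−rT) = (701.8600 − 740.60) × 0.961046 = -37.2309
Short position value = −(long value) = ¥37.23

¥37.23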